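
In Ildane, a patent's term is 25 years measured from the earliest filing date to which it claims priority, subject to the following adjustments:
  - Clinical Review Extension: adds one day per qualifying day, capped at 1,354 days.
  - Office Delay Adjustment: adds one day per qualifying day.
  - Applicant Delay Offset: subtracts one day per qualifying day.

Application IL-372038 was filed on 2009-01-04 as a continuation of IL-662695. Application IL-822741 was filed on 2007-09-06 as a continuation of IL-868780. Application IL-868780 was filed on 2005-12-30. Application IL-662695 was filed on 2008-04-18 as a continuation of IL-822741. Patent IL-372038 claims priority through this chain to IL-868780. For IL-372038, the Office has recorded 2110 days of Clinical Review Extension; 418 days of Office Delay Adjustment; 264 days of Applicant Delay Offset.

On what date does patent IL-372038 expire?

Earliest priority filing: 30 December 2005.
Base term: 30 December 2005 + 25 years → 30 December 2030.
Clinical Review Extension: 2110 days claimed exceeds the 1354-day cap, so +1354 days → 14 September 2034.
Office Delay Adjustment: +418 days → 6 November 2035.
Applicant Delay Offset: −264 days → 15 February 2035.

2035-02-15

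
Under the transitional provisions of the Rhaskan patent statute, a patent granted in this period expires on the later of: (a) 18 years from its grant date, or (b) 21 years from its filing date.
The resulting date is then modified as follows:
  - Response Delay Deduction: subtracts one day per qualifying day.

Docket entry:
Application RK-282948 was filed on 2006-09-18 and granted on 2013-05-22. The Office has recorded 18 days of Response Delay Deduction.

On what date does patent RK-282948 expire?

May 4, 2031

(a) grant + 18 years → 22 May 2031.
(b) filing + 21 years → 18 September 2027.
Later of the two: 22 May 2031.
Response Delay Deduction: −18 days → 4 May 2031.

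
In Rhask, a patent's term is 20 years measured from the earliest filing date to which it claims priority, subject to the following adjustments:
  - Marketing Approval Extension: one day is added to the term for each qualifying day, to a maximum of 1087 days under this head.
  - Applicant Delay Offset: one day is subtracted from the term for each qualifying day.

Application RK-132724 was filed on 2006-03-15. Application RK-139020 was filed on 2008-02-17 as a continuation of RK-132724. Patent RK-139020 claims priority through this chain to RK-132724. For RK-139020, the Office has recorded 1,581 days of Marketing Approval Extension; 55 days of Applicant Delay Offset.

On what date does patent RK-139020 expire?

Earliest priority filing: 15 March 2006.
Base term: 15 March 2006 + 20 years → 15 March 2026.
Marketing Approval Extension: 1581 days claimed exceeds the 1087-day cap, so +1087 days → 6 March 2029.
Applicant Delay Offset: −55 days → 10 January 2029.

January 10, 2029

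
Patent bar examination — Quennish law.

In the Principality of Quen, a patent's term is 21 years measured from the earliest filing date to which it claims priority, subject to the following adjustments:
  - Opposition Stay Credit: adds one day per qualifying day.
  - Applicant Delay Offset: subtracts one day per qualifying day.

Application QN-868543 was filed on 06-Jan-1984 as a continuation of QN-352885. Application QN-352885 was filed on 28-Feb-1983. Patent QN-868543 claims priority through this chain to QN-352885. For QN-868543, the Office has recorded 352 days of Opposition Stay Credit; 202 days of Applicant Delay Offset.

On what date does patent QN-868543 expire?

Earliest priority filing: 28 February 1983.
Base term: 28 February 1983 + 21 years → 28 February 2004.
Opposition Stay Credit: +352 days → 14 February 2005.
Applicant Delay Offset: −202 days → 27 July 2004.

July 27, 2004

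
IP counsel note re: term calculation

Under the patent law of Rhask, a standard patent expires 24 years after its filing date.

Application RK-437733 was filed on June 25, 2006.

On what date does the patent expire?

Filing date + 24 years → 25 June 2030.

June 25, 2030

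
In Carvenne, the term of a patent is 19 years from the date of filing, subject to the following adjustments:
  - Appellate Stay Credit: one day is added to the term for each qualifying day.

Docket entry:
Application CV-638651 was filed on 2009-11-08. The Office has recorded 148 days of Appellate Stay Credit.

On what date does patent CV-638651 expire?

Base term: filing date + 19 years → 8 November 2028.
Appellate Stay Credit: +148 days → 5 April 2029.

April 5, 2029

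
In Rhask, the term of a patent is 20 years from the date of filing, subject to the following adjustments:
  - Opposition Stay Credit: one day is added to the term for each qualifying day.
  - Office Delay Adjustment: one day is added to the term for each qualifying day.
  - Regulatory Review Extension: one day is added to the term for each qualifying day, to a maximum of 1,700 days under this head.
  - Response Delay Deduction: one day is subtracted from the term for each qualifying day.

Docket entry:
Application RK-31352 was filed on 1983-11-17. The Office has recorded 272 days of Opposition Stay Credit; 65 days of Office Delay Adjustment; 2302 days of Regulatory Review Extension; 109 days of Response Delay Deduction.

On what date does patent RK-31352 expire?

Base term: filing date + 20 years → 17 November 2003.
Opposition Stay Credit: +272 days → 15 August 2004.
Office Delay Adjustment: +65 days → 19 October 2004.
Regulatory Review Extension: 2302 days claimed exceeds the 1700-day cap, so +1700 days → 15 June 2009.
Response Delay Deduction: −109 days → 26 February 2009.

February 26, 2009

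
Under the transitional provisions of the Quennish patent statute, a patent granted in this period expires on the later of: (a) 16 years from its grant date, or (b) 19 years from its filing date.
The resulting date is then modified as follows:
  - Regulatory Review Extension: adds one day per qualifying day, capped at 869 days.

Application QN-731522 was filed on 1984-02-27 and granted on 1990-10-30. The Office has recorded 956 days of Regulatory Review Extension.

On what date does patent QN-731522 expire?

(a) grant + 16 years → 30 October 2006.
(b) filing + 19 years → 27 February 2003.
Later of the two: 30 October 2006.
Regulatory Review Extension: 956 days claimed exceeds the 869-day cap, so +869 days → 17 March 2009.

March 17, 2009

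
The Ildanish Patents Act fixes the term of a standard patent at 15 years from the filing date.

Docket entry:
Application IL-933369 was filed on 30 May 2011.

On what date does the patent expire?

Filing date + 15 years → 30 May 2026.

2026-05-30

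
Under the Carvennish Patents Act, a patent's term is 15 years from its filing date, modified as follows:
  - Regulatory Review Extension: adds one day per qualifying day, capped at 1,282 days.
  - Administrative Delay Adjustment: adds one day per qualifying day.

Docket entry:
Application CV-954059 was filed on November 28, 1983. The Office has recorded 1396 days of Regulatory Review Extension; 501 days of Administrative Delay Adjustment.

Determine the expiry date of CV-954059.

2003-10-16

Base term: filing date + 15 years → 28 November 1998.
Regulatory Review Extension: 1396 days claimed exceeds the 1282-day cap, so +1282 days → 2 June 2002.
Administrative Delay Adjustment: +501 days → 16 October 2003.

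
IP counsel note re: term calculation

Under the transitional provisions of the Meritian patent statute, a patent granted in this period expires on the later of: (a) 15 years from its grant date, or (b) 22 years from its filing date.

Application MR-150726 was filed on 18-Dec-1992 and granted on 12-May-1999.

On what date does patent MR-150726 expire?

(a) grant + 15 years → 12 May 2014.
(b) filing + 22 years → 18 December 2014.
Later of the two: 18 December 2014.

December 18, 2014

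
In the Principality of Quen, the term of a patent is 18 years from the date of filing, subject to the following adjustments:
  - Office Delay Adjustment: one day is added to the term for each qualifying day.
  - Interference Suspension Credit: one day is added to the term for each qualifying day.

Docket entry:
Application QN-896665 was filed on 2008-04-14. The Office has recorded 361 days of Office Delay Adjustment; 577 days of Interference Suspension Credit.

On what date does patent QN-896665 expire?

Base term: filing date + 18 years → 14 April 2026.
Office Delay Adjustment: +361 days → 10 April 2027.
Interference Suspension Credit: +577 days → 7 November 2028.

November 7, 2028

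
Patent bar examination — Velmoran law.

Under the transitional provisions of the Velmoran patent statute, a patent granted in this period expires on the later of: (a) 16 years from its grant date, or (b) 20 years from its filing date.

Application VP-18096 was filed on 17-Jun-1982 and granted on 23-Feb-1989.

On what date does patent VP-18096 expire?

2005-02-23

(a) grant + 16 years → 23 February 2005.
(b) filing + 20 years → 17 June 2002.
Later of the two: 23 February 2005.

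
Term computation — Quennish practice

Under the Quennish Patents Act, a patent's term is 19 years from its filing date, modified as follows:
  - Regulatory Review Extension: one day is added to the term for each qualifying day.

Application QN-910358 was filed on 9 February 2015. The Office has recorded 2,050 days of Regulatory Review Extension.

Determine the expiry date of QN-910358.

September 21, 2039

Base term: filing date + 19 years → 9 February 2034.
Regulatory Review Extension: +2050 days → 21 September 2039.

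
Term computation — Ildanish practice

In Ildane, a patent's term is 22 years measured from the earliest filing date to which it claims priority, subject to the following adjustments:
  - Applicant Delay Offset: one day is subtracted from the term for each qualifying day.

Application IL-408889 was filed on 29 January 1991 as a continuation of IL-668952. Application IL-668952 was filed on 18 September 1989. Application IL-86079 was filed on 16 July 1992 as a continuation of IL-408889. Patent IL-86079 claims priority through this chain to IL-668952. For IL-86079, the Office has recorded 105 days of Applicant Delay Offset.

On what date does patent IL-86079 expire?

Earliest priority filing: 18 September 1989.
Base term: 18 September 1989 + 22 years → 18 September 2011.
Applicant Delay Offset: −105 days → 5 June 2011.

June 5, 2011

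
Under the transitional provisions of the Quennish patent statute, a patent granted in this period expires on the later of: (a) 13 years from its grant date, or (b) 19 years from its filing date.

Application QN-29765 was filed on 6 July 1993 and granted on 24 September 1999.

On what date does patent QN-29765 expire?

September 24, 2012

(a) grant + 13 years → 24 September 2012.
(b) filing + 19 years → 6 July 2012.
Later of the two: 24 September 2012.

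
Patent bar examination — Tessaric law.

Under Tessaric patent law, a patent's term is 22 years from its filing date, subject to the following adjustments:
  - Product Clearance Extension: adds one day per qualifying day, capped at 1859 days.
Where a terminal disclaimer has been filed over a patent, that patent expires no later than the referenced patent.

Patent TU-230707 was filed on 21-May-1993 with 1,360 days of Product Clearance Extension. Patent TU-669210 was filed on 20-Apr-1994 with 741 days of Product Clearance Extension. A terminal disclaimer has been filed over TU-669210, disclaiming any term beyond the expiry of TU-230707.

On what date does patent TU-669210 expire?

May 1, 2018

Natural term of TU-669210:
  Base: filing + 22 years → 20 April 2016.
  Product Clearance Extension: 741 days (within the 1859-day cap) → +741 days → 1 May 2018.
Expiry of referenced patent TU-230707:
  Base: filing + 22 years → 21 May 2015.
  Product Clearance Extension: 1360 days (within the 1859-day cap) → +1360 days → 9 February 2019.
Terminal disclaimer: TU-669210 expires on the earlier of 1 May 2018 and 9 February 2019.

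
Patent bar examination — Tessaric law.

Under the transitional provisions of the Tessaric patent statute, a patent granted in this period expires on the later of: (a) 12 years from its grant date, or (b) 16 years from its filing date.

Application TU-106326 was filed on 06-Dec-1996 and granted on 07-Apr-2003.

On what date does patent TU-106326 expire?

(a) grant + 12 years → 7 April 2015.
(b) filing + 16 years → 6 December 2012.
Later of the two: 7 April 2015.

2015-04-07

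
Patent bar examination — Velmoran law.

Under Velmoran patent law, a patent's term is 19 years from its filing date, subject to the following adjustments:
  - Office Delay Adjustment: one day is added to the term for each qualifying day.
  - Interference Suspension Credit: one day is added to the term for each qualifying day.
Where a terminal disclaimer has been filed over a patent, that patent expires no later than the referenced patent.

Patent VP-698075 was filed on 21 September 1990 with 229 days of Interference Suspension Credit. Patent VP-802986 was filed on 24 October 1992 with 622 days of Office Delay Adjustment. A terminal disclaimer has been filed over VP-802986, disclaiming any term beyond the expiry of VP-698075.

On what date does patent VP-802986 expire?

Natural term of VP-802986:
  Base: filing + 19 years → 24 October 2011.
  Office Delay Adjustment: +622 days → 7 July 2013.
Expiry of referenced patent VP-698075:
  Base: filing + 19 years → 21 September 2009.
  Interference Suspension Credit: +229 days → 8 May 2010.
Terminal disclaimer: VP-802986 expires on the earlier of 7 July 2013 and 8 May 2010.

2010-05-08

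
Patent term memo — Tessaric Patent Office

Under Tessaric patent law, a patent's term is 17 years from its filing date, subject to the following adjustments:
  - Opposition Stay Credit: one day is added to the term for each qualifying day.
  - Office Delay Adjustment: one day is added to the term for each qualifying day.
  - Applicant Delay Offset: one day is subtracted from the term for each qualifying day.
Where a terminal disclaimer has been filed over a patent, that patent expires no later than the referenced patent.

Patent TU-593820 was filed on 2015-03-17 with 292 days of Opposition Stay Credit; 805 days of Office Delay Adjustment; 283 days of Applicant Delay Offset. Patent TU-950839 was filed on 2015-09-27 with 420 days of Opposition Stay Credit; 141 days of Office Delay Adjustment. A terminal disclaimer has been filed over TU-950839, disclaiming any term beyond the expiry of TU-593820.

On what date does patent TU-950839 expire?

Natural term of TU-950839:
  Base: filing + 17 years → 27 September 2032.
  Opposition Stay Credit: +420 days → 21 November 2033.
  Office Delay Adjustment: +141 days → 11 April 2034.
Expiry of referenced patent TU-593820:
  Base: filing + 17 years → 17 March 2032.
  Opposition Stay Credit: +292 days → 3 January 2033.
  Office Delay Adjustment: +805 days → 19 March 2035.
  Applicant Delay Offset: −283 days → 9 June 2034.
Terminal disclaimer: TU-950839 expires on the earlier of 11 April 2034 and 9 June 2034.

2034-04-11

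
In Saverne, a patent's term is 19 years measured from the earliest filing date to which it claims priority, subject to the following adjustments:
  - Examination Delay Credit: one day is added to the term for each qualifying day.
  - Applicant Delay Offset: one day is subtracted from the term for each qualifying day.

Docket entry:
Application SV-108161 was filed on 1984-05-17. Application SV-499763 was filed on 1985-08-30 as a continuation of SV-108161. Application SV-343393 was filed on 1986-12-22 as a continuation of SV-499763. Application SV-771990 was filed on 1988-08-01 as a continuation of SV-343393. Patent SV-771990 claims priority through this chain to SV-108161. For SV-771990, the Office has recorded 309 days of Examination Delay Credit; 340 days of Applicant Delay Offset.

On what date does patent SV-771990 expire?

Earliest priority filing: 17 May 1984.
Base term: 17 May 1984 + 19 years → 17 May 2003.
Examination Delay Credit: +309 days → 21 March 2004.
Applicant Delay Offset: −340 days → 16 April 2003.

April 16, 2003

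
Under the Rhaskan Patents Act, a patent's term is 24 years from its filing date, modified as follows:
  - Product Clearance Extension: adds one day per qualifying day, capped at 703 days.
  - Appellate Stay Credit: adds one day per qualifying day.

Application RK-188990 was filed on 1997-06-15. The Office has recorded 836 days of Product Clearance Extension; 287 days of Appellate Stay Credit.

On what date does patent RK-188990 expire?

March 1, 2024

Base term: filing date + 24 years → 15 June 2021.
Product Clearance Extension: 836 days claimed exceeds the 703-day cap, so +703 days → 19 May 2023.
Appellate Stay Credit: +287 days → 1 March 2024.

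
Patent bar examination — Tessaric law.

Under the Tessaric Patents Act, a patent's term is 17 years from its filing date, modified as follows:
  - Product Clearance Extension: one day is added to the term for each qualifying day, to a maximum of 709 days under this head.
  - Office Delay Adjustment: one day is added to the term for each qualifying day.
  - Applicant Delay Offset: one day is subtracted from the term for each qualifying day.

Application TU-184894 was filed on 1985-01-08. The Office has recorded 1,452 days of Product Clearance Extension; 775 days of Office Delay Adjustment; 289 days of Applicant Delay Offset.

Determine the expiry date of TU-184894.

April 17, 2005

Base term: filing date + 17 years → 8 January 2002.
Product Clearance Extension: 1452 days claimed exceeds the 709-day cap, so +709 days → 18 December 2003.
Office Delay Adjustment: +775 days → 31 January 2006.
Applicant Delay Offset: −289 days → 17 April 2005.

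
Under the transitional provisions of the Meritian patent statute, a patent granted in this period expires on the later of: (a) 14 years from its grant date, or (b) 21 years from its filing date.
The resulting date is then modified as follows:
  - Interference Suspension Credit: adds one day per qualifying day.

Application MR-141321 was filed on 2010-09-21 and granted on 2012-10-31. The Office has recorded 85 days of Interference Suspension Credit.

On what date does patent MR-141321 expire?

2031-12-15

(a) grant + 14 years → 31 October 2026.
(b) filing + 21 years → 21 September 2031.
Later of the two: 21 September 2031.
Interference Suspension Credit: +85 days → 15 December 2031.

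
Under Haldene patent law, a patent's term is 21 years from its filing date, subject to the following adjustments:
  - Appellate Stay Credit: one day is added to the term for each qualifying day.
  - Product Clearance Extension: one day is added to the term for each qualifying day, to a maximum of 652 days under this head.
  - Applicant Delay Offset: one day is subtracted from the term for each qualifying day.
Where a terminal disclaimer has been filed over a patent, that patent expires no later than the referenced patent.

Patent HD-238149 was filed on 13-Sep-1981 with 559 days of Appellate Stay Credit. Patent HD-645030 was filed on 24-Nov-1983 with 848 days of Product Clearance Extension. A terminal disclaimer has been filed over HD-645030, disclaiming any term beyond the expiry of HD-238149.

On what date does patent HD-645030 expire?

March 25, 2004

Natural term of HD-645030:
  Base: filing + 21 years → 24 November 2004.
  Product Clearance Extension: 848 days claimed exceeds the 652-day cap, so +652 days → 7 September 2006.
Expiry of referenced patent HD-238149:
  Base: filing + 21 years → 13 September 2002.
  Appellate Stay Credit: +559 days → 25 March 2004.
Terminal disclaimer: HD-645030 expires on the earlier of 7 September 2006 and 25 March 2004.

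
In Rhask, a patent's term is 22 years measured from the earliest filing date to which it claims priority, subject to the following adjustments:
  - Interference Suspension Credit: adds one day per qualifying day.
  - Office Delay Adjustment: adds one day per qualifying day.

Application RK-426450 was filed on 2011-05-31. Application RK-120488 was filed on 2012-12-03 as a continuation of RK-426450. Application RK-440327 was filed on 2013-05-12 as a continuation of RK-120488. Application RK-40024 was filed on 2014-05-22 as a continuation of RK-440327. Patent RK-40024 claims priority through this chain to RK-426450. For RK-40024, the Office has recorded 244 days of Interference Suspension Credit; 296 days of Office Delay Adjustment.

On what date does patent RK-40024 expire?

Earliest priority filing: 31 May 2011.
Base term: 31 May 2011 + 22 years → 31 May 2033.
Interference Suspension Credit: +244 days → 30 January 2034.
Office Delay Adjustment: +296 days → 22 November 2034.

2034-11-22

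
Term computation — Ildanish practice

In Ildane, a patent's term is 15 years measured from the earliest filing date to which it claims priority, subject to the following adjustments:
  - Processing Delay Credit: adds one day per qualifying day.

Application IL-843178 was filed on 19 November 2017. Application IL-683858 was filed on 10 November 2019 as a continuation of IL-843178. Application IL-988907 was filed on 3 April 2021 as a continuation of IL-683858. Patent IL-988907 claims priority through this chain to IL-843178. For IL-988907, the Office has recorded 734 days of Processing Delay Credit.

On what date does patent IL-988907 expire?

Earliest priority filing: 19 November 2017.
Base term: 19 November 2017 + 15 years → 19 November 2032.
Processing Delay Credit: +734 days → 23 November 2034.

2034-11-23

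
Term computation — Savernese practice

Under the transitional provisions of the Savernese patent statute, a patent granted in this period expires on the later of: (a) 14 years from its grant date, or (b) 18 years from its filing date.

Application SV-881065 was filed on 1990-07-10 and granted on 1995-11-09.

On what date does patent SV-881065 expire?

2009-11-09

(a) grant + 14 years → 9 November 2009.
(b) filing + 18 years → 10 July 2008.
Later of the two: 9 November 2009.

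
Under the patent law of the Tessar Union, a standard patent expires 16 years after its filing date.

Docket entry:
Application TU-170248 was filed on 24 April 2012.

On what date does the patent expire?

Filing date + 16 years → 24 April 2028.

2028-04-24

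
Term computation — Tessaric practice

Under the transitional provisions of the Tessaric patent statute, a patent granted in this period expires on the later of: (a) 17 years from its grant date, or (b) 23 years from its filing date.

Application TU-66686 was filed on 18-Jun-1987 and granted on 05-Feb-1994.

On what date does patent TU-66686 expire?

February 5, 2011

(a) grant + 17 years → 5 February 2011.
(b) filing + 23 years → 18 June 2010.
Later of the two: 5 February 2011.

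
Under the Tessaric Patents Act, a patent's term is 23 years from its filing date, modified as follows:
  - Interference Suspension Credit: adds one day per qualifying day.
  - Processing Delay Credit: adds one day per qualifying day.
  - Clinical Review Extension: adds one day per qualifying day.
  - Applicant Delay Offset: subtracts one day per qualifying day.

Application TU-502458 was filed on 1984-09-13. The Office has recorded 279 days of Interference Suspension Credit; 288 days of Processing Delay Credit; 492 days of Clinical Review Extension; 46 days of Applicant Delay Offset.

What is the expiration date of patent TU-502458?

Base term: filing date + 23 years → 13 September 2007.
Interference Suspension Credit: +279 days → 18 June 2008.
Processing Delay Credit: +288 days → 2 April 2009.
Clinical Review Extension: +492 days → 7 August 2010.
Applicant Delay Offset: −46 days → 22 June 2010.

June 22, 2010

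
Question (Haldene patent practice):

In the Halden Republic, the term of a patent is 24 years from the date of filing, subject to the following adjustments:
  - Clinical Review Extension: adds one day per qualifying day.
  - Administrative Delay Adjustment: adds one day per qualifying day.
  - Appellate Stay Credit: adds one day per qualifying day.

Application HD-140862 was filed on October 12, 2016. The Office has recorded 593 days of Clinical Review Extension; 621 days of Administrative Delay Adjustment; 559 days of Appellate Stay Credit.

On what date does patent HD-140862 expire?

Base term: filing date + 24 years → 12 October 2040.
Clinical Review Extension: +593 days → 28 May 2042.
Administrative Delay Adjustment: +621 days → 8 February 2044.
Appellate Stay Credit: +559 days → 20 August 2045.

August 20, 2045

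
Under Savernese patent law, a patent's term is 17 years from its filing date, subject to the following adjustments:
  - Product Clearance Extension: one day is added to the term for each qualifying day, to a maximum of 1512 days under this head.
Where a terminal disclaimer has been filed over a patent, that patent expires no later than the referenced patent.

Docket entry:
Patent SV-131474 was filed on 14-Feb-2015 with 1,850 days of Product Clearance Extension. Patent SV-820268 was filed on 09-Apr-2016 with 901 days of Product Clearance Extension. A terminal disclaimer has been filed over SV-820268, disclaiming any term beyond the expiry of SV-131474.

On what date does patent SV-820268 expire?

2035-09-27

Natural term of SV-820268:
  Base: filing + 17 years → 9 April 2033.
  Product Clearance Extension: 901 days (within the 1512-day cap) → +901 days → 27 September 2035.
Expiry of referenced patent SV-131474:
  Base: filing + 17 years → 14 February 2032.
  Product Clearance Extension: 1850 days claimed exceeds the 1512-day cap, so +1512 days → 5 April 2036.
Terminal disclaimer: SV-820268 expires on the earlier of 27 September 2035 and 5 April 2036.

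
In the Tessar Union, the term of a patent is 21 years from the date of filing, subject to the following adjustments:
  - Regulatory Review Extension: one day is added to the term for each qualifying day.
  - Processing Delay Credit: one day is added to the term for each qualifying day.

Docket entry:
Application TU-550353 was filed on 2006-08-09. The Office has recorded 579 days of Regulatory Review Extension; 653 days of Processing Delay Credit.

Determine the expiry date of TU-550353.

Base term: filing date + 21 years → 9 August 2027.
Regulatory Review Extension: +579 days → 10 March 2029.
Processing Delay Credit: +653 days → 23 December 2030.

2030-12-23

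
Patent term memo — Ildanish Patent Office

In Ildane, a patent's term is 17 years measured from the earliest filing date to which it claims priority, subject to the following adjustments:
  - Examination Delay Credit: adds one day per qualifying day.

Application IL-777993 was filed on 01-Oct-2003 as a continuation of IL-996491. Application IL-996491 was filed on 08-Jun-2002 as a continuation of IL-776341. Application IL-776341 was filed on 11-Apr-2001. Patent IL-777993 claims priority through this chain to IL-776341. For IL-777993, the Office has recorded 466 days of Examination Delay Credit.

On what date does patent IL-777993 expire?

Earliest priority filing: 11 April 2001.
Base term: 11 April 2001 + 17 years → 11 April 2018.
Examination Delay Credit: +466 days → 21 July 2019.

July 21, 2019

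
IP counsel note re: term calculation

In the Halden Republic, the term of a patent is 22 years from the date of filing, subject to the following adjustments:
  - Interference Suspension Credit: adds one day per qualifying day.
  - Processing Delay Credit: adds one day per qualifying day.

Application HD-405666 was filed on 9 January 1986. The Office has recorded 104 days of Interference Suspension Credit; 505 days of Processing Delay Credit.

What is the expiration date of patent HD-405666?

Base term: filing date + 22 years → 9 January 2008.
Interference Suspension Credit: +104 days → 22 April 2008.
Processing Delay Credit: +505 days → 9 September 2009.

2009-09-09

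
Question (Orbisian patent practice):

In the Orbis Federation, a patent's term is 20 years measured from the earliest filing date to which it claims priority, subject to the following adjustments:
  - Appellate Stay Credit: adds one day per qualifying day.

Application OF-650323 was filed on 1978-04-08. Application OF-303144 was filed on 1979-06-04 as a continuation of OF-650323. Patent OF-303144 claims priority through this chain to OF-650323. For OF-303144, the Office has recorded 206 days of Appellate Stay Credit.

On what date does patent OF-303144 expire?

Earliest priority filing: 8 April 1978.
Base term: 8 April 1978 + 20 years → 8 April 1998.
Appellate Stay Credit: +206 days → 31 October 1998.

1998-10-31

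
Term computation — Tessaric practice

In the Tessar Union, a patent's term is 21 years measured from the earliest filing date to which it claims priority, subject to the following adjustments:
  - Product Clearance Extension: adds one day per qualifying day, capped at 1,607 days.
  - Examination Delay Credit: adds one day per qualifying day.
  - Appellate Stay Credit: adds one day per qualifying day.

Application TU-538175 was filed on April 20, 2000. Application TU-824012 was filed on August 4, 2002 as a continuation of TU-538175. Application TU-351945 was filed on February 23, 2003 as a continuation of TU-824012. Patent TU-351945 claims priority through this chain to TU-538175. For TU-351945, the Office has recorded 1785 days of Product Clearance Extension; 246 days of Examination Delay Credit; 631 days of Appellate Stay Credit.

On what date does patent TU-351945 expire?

Earliest priority filing: 20 April 2000.
Base term: 20 April 2000 + 21 years → 20 April 2021.
Product Clearance Extension: 1785 days claimed exceeds the 1607-day cap, so +1607 days → 13 September 2025.
Examination Delay Credit: +246 days → 17 May 2026.
Appellate Stay Credit: +631 days → 7 February 2028.

2028-02-07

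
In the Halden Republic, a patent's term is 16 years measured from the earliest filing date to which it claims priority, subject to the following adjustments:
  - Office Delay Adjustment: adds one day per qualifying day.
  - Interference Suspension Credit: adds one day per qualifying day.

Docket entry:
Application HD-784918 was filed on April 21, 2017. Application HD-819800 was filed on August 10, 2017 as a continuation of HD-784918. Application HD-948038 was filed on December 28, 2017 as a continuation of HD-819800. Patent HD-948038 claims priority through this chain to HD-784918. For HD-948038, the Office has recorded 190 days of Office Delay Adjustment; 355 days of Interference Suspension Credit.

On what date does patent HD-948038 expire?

Earliest priority filing: 21 April 2017.
Base term: 21 April 2017 + 16 years → 21 April 2033.
Office Delay Adjustment: +190 days → 28 October 2033.
Interference Suspension Credit: +355 days → 18 October 2034.

October 18, 2034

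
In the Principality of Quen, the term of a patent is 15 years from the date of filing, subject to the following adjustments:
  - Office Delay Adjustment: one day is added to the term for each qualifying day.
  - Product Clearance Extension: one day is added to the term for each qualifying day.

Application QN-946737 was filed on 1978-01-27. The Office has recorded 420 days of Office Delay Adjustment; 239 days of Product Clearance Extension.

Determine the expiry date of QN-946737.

Base term: filing date + 15 years → 27 January 1993.
Office Delay Adjustment: +420 days → 23 March 1994.
Product Clearance Extension: +239 days → 17 November 1994.

November 17, 1994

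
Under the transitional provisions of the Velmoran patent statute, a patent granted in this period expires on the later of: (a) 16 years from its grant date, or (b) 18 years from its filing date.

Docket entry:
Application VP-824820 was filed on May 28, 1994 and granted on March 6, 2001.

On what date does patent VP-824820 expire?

(a) grant + 16 years → 6 March 2017.
(b) filing + 18 years → 28 May 2012.
Later of the two: 6 March 2017.

2017-03-06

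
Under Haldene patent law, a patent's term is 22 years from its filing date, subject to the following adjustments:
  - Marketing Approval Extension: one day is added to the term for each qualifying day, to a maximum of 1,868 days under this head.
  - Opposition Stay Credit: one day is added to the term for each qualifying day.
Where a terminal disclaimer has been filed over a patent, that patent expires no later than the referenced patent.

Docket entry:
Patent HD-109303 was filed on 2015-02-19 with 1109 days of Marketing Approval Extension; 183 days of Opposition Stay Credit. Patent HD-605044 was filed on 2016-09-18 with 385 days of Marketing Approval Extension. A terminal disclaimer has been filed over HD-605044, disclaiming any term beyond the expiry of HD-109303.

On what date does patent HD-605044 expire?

Natural term of HD-605044:
  Base: filing + 22 years → 18 September 2038.
  Marketing Approval Extension: 385 days (within the 1868-day cap) → +385 days → 8 October 2039.
Expiry of referenced patent HD-109303:
  Base: filing + 22 years → 19 February 2037.
  Marketing Approval Extension: 1109 days (within the 1868-day cap) → +1109 days → 4 March 2040.
  Opposition Stay Credit: +183 days → 3 September 2040.
Terminal disclaimer: HD-605044 expires on the earlier of 8 October 2039 and 3 September 2040.

October 8, 2039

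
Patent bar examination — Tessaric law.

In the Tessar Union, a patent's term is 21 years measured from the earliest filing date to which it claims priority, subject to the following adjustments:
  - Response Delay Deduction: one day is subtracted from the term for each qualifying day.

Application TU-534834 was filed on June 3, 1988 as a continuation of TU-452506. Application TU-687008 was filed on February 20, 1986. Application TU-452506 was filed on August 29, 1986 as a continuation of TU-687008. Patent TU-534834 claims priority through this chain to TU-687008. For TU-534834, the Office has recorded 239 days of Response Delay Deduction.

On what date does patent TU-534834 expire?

2006-06-26

Earliest priority filing: 20 February 1986.
Base term: 20 February 1986 + 21 years → 20 February 2007.
Response Delay Deduction: −239 days → 26 June 2006.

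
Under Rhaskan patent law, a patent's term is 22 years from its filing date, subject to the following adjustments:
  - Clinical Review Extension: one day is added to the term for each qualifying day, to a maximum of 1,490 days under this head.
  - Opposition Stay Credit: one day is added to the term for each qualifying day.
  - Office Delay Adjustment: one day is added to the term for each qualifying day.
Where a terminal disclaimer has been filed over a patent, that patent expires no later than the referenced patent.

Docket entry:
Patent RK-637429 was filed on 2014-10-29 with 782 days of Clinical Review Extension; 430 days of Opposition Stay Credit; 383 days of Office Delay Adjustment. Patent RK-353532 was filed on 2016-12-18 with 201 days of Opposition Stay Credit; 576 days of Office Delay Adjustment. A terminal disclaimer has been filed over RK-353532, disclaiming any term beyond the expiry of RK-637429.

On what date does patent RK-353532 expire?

Natural term of RK-353532:
  Base: filing + 22 years → 18 December 2038.
  Opposition Stay Credit: +201 days → 7 July 2039.
  Office Delay Adjustment: +576 days → 2 February 2041.
Expiry of referenced patent RK-637429:
  Base: filing + 22 years → 29 October 2036.
  Clinical Review Extension: 782 days (within the 1490-day cap) → +782 days → 20 December 2038.
  Opposition Stay Credit: +430 days → 23 February 2040.
  Office Delay Adjustment: +383 days → 12 March 2041.
Terminal disclaimer: RK-353532 expires on the earlier of 2 February 2041 and 12 March 2041.

2041-02-02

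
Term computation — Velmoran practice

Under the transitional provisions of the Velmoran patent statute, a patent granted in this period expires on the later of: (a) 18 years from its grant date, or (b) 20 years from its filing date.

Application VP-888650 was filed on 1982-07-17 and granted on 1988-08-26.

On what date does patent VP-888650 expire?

(a) grant + 18 years → 26 August 2006.
(b) filing + 20 years → 17 July 2002.
Later of the two: 26 August 2006.

2006-08-26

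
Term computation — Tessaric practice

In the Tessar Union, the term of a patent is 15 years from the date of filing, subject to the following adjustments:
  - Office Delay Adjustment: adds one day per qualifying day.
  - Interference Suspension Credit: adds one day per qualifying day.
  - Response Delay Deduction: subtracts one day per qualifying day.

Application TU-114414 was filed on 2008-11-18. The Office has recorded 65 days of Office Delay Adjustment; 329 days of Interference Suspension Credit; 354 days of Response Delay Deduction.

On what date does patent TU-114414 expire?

Base term: filing date + 15 years → 18 November 2023.
Office Delay Adjustment: +65 days → 22 January 2024.
Interference Suspension Credit: +329 days → 16 December 2024.
Response Delay Deduction: −354 days → 28 December 2023.

2023-12-28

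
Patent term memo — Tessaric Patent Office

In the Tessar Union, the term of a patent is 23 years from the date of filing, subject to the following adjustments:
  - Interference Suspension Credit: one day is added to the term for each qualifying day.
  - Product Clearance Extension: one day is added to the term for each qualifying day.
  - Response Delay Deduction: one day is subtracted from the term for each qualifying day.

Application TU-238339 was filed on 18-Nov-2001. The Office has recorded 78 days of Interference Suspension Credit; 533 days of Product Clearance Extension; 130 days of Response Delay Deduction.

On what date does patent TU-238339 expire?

Base term: filing date + 23 years → 18 November 2024.
Interference Suspension Credit: +78 days → 4 February 2025.
Product Clearance Extension: +533 days → 22 July 2026.
Response Delay Deduction: −130 days → 14 March 2026.

March 14, 2026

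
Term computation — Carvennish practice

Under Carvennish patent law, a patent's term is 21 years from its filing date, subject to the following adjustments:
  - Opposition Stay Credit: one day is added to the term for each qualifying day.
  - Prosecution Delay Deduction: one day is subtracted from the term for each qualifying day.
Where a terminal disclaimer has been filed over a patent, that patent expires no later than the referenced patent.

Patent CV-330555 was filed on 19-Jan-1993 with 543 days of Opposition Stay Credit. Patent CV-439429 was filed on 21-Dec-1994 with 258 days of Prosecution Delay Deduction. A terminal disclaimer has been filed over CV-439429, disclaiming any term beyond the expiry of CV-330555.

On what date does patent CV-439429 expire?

Natural term of CV-439429:
  Base: filing + 21 years → 21 December 2015.
  Prosecution Delay Deduction: −258 days → 7 April 2015.
Expiry of referenced patent CV-330555:
  Base: filing + 21 years → 19 January 2014.
  Opposition Stay Credit: +543 days → 16 July 2015.
Terminal disclaimer: CV-439429 expires on the earlier of 7 April 2015 and 16 July 2015.

2015-04-07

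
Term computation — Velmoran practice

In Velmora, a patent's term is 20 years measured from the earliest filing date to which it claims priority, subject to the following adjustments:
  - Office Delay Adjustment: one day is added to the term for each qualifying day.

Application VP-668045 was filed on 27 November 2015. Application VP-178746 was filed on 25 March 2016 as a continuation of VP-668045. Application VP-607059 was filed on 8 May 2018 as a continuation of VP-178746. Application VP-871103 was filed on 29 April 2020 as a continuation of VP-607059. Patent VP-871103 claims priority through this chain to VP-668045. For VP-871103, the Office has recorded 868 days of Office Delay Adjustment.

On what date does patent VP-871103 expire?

2038-04-13

Earliest priority filing: 27 November 2015.
Base term: 27 November 2015 + 20 years → 27 November 2035.
Office Delay Adjustment: +868 days → 13 April 2038.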